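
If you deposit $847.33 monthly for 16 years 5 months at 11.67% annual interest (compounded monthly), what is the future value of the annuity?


Future value of an ordinary annuity: FV = PMT × ((1 + r)^n − 1) / r
Monthly rate r = 0.1167/12 = 0.009725, n = 197
FV = $847.33 × ((1 + 0.1167/12)^197 − 1) / (0.1167/12)
FV = $847.33 × 589.199014
FV = $499,246.00

FV = PMT × ((1+r)^n - 1)/r = $499,246.00


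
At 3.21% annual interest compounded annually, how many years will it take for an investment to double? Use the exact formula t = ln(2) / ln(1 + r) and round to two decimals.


Doubling condition: (1 + r)^t = 2
Take ln of both sides: t × ln(1 + r) = ln(2)
t = ln(2) / ln(1 + r)
t = 0.693147 / 0.031596
t = 21.94

t = ln(2) / ln(1 + r) = 21.94 years


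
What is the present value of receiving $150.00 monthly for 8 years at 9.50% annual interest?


Present value of an ordinary annuity: PV = PMT × (1 − (1 + r)^(−n)) / r
Monthly rate r = 0.095/12 ≈ 0.00791667, n = 96
PV = $150.00 × (1 − (1 + 0.095/12)^(−96)) / (0.095/12)
PV = $150.00 × 67.065090
PV = $10,059.76

PV = PMT × (1-(1+r)^(-n))/r = $10,059.76


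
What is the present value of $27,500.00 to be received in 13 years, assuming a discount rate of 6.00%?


Present value formula: PV = FV / (1 + r)^t
PV = $27,500.00 / (1 + 0.06)^13
PV = $27,500.00 / 2.132928
PV = $12,893.07

PV = FV / (1 + r)^t = $12,893.07


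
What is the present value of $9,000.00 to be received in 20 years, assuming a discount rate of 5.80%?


Present value formula: PV = FV / (1 + r)^t
PV = $9,000.00 / (1 + 0.058)^20
PV = $9,000.00 / 3.088256
PV = $2,914.27

PV = FV / (1 + r)^t = $2,914.27


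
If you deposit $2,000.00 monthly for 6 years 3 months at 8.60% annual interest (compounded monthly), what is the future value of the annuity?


Future value of an ordinary annuity: FV = PMT × ((1 + r)^n − 1) / r
Monthly rate r = 0.086/12 ≈ 0.00716667, n = 75
FV = $2,000.00 × ((1 + 0.086/12)^75 − 1) / (0.086/12)
FV = $2,000.00 × 98.852674
FV = $197,705.35

FV = PMT × ((1+r)^n - 1)/r = $197,705.35


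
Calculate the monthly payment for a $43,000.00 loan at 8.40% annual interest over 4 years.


Loan payment formula: PMT = PV × r / (1 − (1 + r)^(−n))
Monthly rate r = 0.084/12 = 0.007, n = 48 months
Denominator: 1 − (1 + 0.084/12)^(−48) = 0.284540
PMT = $43,000.00 × (0.084/12) / 0.284540
PMT = $1,057.85 per month

PMT = PV × r / (1-(1+r)^(-n)) = $1,057.85/month


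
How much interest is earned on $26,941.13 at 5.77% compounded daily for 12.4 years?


Compound interest earned = final amount − principal.
A = P(1 + r/n)^(nt) = $26,941.13 × (1 + 0.0577/365)^(365 × 12.4) = $55,096.02
Interest = A − P = $55,096.02 − $26,941.13 = $28,154.89

Interest = A - P = $28,154.89


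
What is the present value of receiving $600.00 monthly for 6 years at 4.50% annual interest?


Present value of an ordinary annuity: PV = PMT × (1 − (1 + r)^(−n)) / r
Monthly rate r = 0.045/12 = 0.00375, n = 72
PV = $600.00 × (1 − (1 + 0.045/12)^(−72)) / (0.045/12)
PV = $600.00 × 62.995976
PV = $37,797.59

PV = PMT × (1-(1+r)^(-n))/r = $37,797.59


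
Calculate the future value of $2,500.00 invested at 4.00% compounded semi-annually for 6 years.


Compound interest formula: A = P(1 + r/n)^(nt)
A = $2,500.00 × (1 + 0.04/2)^(2 × 6)
Growth factor: (1 + 0.04/2)^12 = 1.2682418
A = $2,500.00 × 1.2682418
A = $3,170.60

A = P(1 + r/n)^(nt) = $3,170.60


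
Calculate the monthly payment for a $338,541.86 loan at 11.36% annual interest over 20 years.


Loan payment formula: PMT = PV × r / (1 − (1 + r)^(−n))
Monthly rate r = 0.1136/12 ≈ 0.00946667, n = 240 months
Denominator: 1 − (1 + 0.1136/12)^(−240) = 0.895786
PMT = $338,541.86 × (0.1136/12) / 0.895786
PMT = $3,577.71 per month

PMT = PV × r / (1-(1+r)^(-n)) = $3,577.71/month


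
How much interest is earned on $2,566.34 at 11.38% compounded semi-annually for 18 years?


Compound interest earned = final amount − principal.
A = P(1 + r/n)^(nt) = $2,566.34 × (1 + 0.1138/2)^(2 × 18) = $18,816.31
Interest = A − P = $18,816.31 − $2,566.34 = $16,249.97

Interest = A - P = $16,249.97


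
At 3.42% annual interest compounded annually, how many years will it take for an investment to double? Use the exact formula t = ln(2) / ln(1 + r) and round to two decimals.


Doubling condition: (1 + r)^t = 2
Take ln of both sides: t × ln(1 + r) = ln(2)
t = ln(2) / ln(1 + r)
t = 0.693147 / 0.033628
t = 20.61

t = ln(2) / ln(1 + r) = 20.61 years


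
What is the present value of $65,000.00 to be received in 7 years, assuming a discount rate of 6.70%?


Present value formula: PV = FV / (1 + r)^t
PV = $65,000.00 / (1 + 0.067)^7
PV = $65,000.00 / 1.574530
PV = $41,282.16

PV = FV / (1 + r)^t = $41,282.16


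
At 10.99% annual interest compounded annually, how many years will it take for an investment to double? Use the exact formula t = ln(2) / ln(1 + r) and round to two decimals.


Doubling condition: (1 + r)^t = 2
Take ln of both sides: t × ln(1 + r) = ln(2)
t = ln(2) / ln(1 + r)
t = 0.693147 / 0.104270
t = 6.65

t = ln(2) / ln(1 + r) = 6.65 years


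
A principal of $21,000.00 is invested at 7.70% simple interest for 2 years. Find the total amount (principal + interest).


Total amount formula: A = P(1 + rt) = P + P·r·t
Interest: I = P × r × t = $21,000.00 × 0.077 × 2 = $3,234.00
A = P + I = $21,000.00 + $3,234.00 = $24,234.00

A = P + I = P(1 + rt) = $24,234.00


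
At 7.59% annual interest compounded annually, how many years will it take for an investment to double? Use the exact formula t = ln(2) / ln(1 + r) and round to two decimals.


Doubling condition: (1 + r)^t = 2
Take ln of both sides: t × ln(1 + r) = ln(2)
t = ln(2) / ln(1 + r)
t = 0.693147 / 0.073158
t = 9.47

t = ln(2) / ln(1 + r) = 9.47 years


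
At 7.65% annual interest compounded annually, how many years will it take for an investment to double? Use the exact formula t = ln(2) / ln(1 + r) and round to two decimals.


Doubling condition: (1 + r)^t = 2
Take ln of both sides: t × ln(1 + r) = ln(2)
t = ln(2) / ln(1 + r)
t = 0.693147 / 0.073715
t = 9.40

t = ln(2) / ln(1 + r) = 9.40 years


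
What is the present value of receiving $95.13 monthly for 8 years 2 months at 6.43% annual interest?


Present value of an ordinary annuity: PV = PMT × (1 − (1 + r)^(−n)) / r
Monthly rate r = 0.0643/12 ≈ 0.00535833, n = 98
PV = $95.13 × (1 − (1 + 0.0643/12)^(−98)) / (0.0643/12)
PV = $95.13 × 76.084083
PV = $7,237.88

PV = PMT × (1-(1+r)^(-n))/r = $7,237.88


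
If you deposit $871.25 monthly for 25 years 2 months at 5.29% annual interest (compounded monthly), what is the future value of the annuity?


Future value of an ordinary annuity: FV = PMT × ((1 + r)^n − 1) / r
Monthly rate r = 0.0529/12 ≈ 0.00440833, n = 302
FV = $871.25 × ((1 + 0.0529/12)^302 − 1) / (0.0529/12)
FV = $871.25 × 629.481413
FV = $548,435.68

FV = PMT × ((1+r)^n - 1)/r = $548,435.68


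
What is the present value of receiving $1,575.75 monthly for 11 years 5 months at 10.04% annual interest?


Present value of an ordinary annuity: PV = PMT × (1 − (1 + r)^(−n)) / r
Monthly rate r = 0.1004/12 ≈ 0.00836667, n = 137
PV = $1,575.75 × (1 − (1 + 0.1004/12)^(−137)) / (0.1004/12)
PV = $1,575.75 × 81.352484
PV = $128,191.18

PV = PMT × (1-(1+r)^(-n))/r = $128,191.18


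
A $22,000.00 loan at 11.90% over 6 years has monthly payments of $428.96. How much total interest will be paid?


Total paid over the life of the loan = PMT × n.
Total paid = $428.96 × 72 = $30,885.12
Total interest = total paid − principal = $30,885.12 − $22,000.00 = $8,885.12

Total interest = (PMT × n) - PV = $8,885.12


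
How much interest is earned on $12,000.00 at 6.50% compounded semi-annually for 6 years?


Compound interest earned = final amount − principal.
A = P(1 + r/n)^(nt) = $12,000.00 × (1 + 0.065/2)^(2 × 6) = $17,614.16
Interest = A − P = $17,614.16 − $12,000.00 = $5,614.16

Interest = A - P = $5,614.16


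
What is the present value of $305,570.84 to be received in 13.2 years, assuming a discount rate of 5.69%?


Present value formula: PV = FV / (1 + r)^t
PV = $305,570.84 / (1 + 0.0569)^13.2
PV = $305,570.84 / 2.076096
PV = $147,185.31

PV = FV / (1 + r)^t = $147,185.31


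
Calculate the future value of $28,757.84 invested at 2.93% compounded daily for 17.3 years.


Compound interest formula: A = P(1 + r/n)^(nt)
A = $28,757.84 × (1 + 0.0293/365)^(365 × 17.3)
Growth factor: (1 + 0.0293/365)^6314.5 = 1.6600864
A = $28,757.84 × 1.6600864
A = $47,740.50

A = P(1 + r/n)^(nt) = $47,740.50


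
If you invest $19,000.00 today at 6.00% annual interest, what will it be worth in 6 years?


Future value formula: FV = PV × (1 + r)^t
FV = $19,000.00 × (1 + 0.06)^6
FV = $19,000.00 × 1.418519
FV = $26,951.86

FV = PV × (1 + r)^t = $26,951.86


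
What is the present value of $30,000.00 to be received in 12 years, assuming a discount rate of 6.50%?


Present value formula: PV = FV / (1 + r)^t
PV = $30,000.00 / (1 + 0.065)^12
PV = $30,000.00 / 2.129096
PV = $14,090.49

PV = FV / (1 + r)^t = $14,090.49


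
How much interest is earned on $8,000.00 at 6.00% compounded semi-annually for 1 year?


Compound interest earned = final amount − principal.
A = P(1 + r/n)^(nt) = $8,000.00 × (1 + 0.06/2)^(2 × 1) = $8,487.20
Interest = A − P = $8,487.20 − $8,000.00 = $487.20

Interest = A - P = $487.20


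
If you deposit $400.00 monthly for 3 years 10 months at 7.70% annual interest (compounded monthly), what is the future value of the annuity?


Future value of an ordinary annuity: FV = PMT × ((1 + r)^n − 1) / r
Monthly rate r = 0.077/12 ≈ 0.00641667, n = 46
FV = $400.00 × ((1 + 0.077/12)^46 − 1) / (0.077/12)
FV = $400.00 × 53.311808
FV = $21,324.72

FV = PMT × ((1+r)^n - 1)/r = $21,324.72


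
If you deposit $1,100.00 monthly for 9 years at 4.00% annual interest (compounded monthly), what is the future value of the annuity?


Future value of an ordinary annuity: FV = PMT × ((1 + r)^n − 1) / r
Monthly rate r = 0.04/12 ≈ 0.00333333, n = 108
FV = $1,100.00 × ((1 + 0.04/12)^108 − 1) / (0.04/12)
FV = $1,100.00 × 129.741474
FV = $142,715.62

FV = PMT × ((1+r)^n - 1)/r = $142,715.62


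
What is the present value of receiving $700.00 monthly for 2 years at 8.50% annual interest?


Present value of an ordinary annuity: PV = PMT × (1 − (1 + r)^(−n)) / r
Monthly rate r = 0.085/12 ≈ 0.00708333, n = 24
PV = $700.00 × (1 − (1 + 0.085/12)^(−24)) / (0.085/12)
PV = $700.00 × 21.999453
PV = $15,399.62

PV = PMT × (1-(1+r)^(-n))/r = $15,399.62


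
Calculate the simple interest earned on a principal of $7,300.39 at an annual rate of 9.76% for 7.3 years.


Simple interest formula: I = P × r × t
I = $7,300.39 × 0.0976 × 7.3
I = $5,201.38

I = P × r × t = $5,201.38


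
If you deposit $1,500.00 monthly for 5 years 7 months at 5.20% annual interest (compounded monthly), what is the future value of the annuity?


Future value of an ordinary annuity: FV = PMT × ((1 + r)^n − 1) / r
Monthly rate r = 0.052/12 ≈ 0.00433333, n = 67
FV = $1,500.00 × ((1 + 0.052/12)^67 − 1) / (0.052/12)
FV = $1,500.00 × 77.546482
FV = $116,319.72

FV = PMT × ((1+r)^n - 1)/r = $116,319.72


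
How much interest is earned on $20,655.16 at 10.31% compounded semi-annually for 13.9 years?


Compound interest earned = final amount − principal.
A = P(1 + r/n)^(nt) = $20,655.16 × (1 + 0.1031/2)^(2 × 13.9) = $83,541.17
Interest = A − P = $83,541.17 − $20,655.16 = $62,886.01

Interest = A - P = $62,886.01


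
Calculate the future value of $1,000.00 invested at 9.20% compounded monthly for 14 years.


Compound interest formula: A = P(1 + r/n)^(nt)
A = $1,000.00 × (1 + 0.092/12)^(12 × 14)
Growth factor: (1 + 0.092/12)^168 = 3.607762
A = $1,000.00 × 3.607762
A = $3,607.76

A = P(1 + r/n)^(nt) = $3,607.76


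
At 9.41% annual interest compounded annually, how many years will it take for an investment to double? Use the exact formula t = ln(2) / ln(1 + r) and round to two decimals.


Doubling condition: (1 + r)^t = 2
Take ln of both sides: t × ln(1 + r) = ln(2)
t = ln(2) / ln(1 + r)
t = 0.693147 / 0.089932
t = 7.71

t = ln(2) / ln(1 + r) = 7.71 years


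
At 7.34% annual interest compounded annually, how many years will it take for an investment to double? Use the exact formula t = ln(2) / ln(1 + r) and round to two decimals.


Doubling condition: (1 + r)^t = 2
Take ln of both sides: t × ln(1 + r) = ln(2)
t = ln(2) / ln(1 + r)
t = 0.693147 / 0.070831
t = 9.79

t = ln(2) / ln(1 + r) = 9.79 years


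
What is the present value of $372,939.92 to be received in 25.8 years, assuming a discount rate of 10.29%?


Present value formula: PV = FV / (1 + r)^t
PV = $372,939.92 / (1 + 0.1029)^25.8
PV = $372,939.92 / 12.515042
PV = $29,799.33

PV = FV / (1 + r)^t = $29,799.33


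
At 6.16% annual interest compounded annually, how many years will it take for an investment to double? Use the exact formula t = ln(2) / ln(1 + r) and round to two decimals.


Doubling condition: (1 + r)^t = 2
Take ln of both sides: t × ln(1 + r) = ln(2)
t = ln(2) / ln(1 + r)
t = 0.693147 / 0.059777
t = 11.60

t = ln(2) / ln(1 + r) = 11.60 years


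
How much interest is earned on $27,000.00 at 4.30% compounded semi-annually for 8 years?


Compound interest earned = final amount − principal.
A = P(1 + r/n)^(nt) = $27,000.00 × (1 + 0.043/2)^(2 × 8) = $37,947.02
Interest = A − P = $37,947.02 − $27,000.00 = $10,947.02

Interest = A - P = $10,947.02


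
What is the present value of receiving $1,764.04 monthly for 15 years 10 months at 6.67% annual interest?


Present value of an ordinary annuity: PV = PMT × (1 − (1 + r)^(−n)) / r
Monthly rate r = 0.0667/12 ≈ 0.00555833, n = 190
PV = $1,764.04 × (1 − (1 + 0.0667/12)^(−190)) / (0.0667/12)
PV = $1,764.04 × 117.151305
PV = $206,659.59

PV = PMT × (1-(1+r)^(-n))/r = $206,659.59


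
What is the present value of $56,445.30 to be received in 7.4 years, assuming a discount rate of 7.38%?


Present value formula: PV = FV / (1 + r)^t
PV = $56,445.30 / (1 + 0.0738)^7.4
PV = $56,445.30 / 1.693687
PV = $33,326.88

PV = FV / (1 + r)^t = $33,326.88


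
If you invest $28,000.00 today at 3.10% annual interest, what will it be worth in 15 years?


Future value formula: FV = PV × (1 + r)^t
FV = $28,000.00 × (1 + 0.031)^15
FV = $28,000.00 × 1.580811
FV = $44,262.71

FV = PV × (1 + r)^t = $44,262.71


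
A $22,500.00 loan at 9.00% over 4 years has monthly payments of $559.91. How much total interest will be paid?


Total paid over the life of the loan = PMT × n.
Total paid = $559.91 × 48 = $26,875.68
Total interest = total paid − principal = $26,875.68 − $22,500.00 = $4,375.68

Total interest = (PMT × n) - PV = $4,375.68


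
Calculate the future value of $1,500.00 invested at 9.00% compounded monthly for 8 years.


Compound interest formula: A = P(1 + r/n)^(nt)
A = $1,500.00 × (1 + 0.09/12)^(12 × 8)
Growth factor: (1 + 0.09/12)^96 = 2.048921
A = $1,500.00 × 2.048921
A = $3,073.38

A = P(1 + r/n)^(nt) = $3,073.38


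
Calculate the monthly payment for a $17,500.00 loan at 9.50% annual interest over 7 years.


Loan payment formula: PMT = PV × r / (1 − (1 + r)^(−n))
Monthly rate r = 0.095/12 ≈ 0.00791667, n = 84 months
Denominator: 1 − (1 + 0.095/12)^(−84) = 0.484378
PMT = $17,500.00 × (0.095/12) / 0.484378
PMT = $286.02 per month

PMT = PV × r / (1-(1+r)^(-n)) = $286.02/month


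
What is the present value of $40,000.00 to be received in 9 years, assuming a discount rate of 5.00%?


Present value formula: PV = FV / (1 + r)^t
PV = $40,000.00 / (1 + 0.05)^9
PV = $40,000.00 / 1.551328
PV = $25,784.36

PV = FV / (1 + r)^t = $25,784.36


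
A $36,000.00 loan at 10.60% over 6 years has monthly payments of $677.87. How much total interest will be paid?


Total paid over the life of the loan = PMT × n.
Total paid = $677.87 × 72 = $48,806.64
Total interest = total paid − principal = $48,806.64 − $36,000.00 = $12,806.64

Total interest = (PMT × n) - PV = $12,806.64


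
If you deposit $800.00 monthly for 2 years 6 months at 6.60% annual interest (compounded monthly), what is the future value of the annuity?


Future value of an ordinary annuity: FV = PMT × ((1 + r)^n − 1) / r
Monthly rate r = 0.066/12 = 0.0055, n = 30
FV = $800.00 × ((1 + 0.066/12)^30 − 1) / (0.066/12)
FV = $800.00 × 32.520008
FV = $26,016.01

FV = PMT × ((1+r)^n - 1)/r = $26,016.01


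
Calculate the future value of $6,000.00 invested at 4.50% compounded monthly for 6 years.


Compound interest formula: A = P(1 + r/n)^(nt)
A = $6,000.00 × (1 + 0.045/12)^(12 × 6)
Growth factor: (1 + 0.045/12)^72 = 1.309303
A = $6,000.00 × 1.309303
A = $7,855.82

A = P(1 + r/n)^(nt) = $7,855.82


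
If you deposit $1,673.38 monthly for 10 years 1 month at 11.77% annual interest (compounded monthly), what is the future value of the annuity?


Future value of an ordinary annuity: FV = PMT × ((1 + r)^n − 1) / r
Monthly rate r = 0.1177/12 ≈ 0.00980833, n = 121
FV = $1,673.38 × ((1 + 0.1177/12)^121 − 1) / (0.1177/12)
FV = $1,673.38 × 230.183274
FV = $385,184.09

FV = PMT × ((1+r)^n - 1)/r = $385,184.09


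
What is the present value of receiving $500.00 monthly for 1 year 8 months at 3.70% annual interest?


Present value of an ordinary annuity: PV = PMT × (1 − (1 + r)^(−n)) / r
Monthly rate r = 0.037/12 ≈ 0.00308333, n = 20
PV = $500.00 × (1 − (1 + 0.037/12)^(−20)) / (0.037/12)
PV = $500.00 × 19.366885
PV = $9,683.44

PV = PMT × (1-(1+r)^(-n))/r = $9,683.44


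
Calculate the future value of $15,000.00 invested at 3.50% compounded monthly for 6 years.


Compound interest formula: A = P(1 + r/n)^(nt)
A = $15,000.00 × (1 + 0.035/12)^(12 × 6)
Growth factor: (1 + 0.035/12)^72 = 1.23330104
A = $15,000.00 × 1.23330104
A = $18,499.52

A = P(1 + r/n)^(nt) = $18,499.52


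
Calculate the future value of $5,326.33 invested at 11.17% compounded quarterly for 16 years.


Compound interest formula: A = P(1 + r/n)^(nt)
A = $5,326.33 × (1 + 0.1117/4)^(4 × 16)
Growth factor: (1 + 0.1117/4)^64 = 5.828160
A = $5,326.33 × 5.828160
A = $31,042.70

A = P(1 + r/n)^(nt) = $31,042.70


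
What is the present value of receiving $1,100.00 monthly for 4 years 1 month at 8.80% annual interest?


Present value of an ordinary annuity: PV = PMT × (1 − (1 + r)^(−n)) / r
Monthly rate r = 0.088/12 ≈ 0.00733333, n = 49
PV = $1,100.00 × (1 − (1 + 0.088/12)^(−49)) / (0.088/12)
PV = $1,100.00 × 41.0376045
PV = $45,141.36

PV = PMT × (1-(1+r)^(-n))/r = $45,141.36


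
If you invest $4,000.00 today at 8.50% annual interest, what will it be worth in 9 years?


Future value formula: FV = PV × (1 + r)^t
FV = $4,000.00 × (1 + 0.085)^9
FV = $4,000.00 × 2.083856
FV = $8,335.42

FV = PV × (1 + r)^t = $8,335.42


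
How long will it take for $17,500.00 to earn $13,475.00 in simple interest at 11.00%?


Rearrange the simple interest formula for t:
I = P × r × t  ⇒  t = I / (P × r)
t = $13,475.00 / ($17,500.00 × 0.11)
t = 7

t = I/(P×r) = 7 years


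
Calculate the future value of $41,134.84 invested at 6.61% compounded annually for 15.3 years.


Compound interest formula: A = P(1 + r/n)^(nt)
A = $41,134.84 × (1 + 0.0661/1)^(1 × 15.3)
Growth factor: (1 + 0.0661/1)^15.3 = 2.662616
A = $41,134.84 × 2.662616
A = $109,526.28

A = P(1 + r/n)^(nt) = $109,526.28


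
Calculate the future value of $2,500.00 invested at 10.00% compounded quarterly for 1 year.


Compound interest formula: A = P(1 + r/n)^(nt)
A = $2,500.00 × (1 + 0.1/4)^(4 × 1)
Growth factor: (1 + 0.1/4)^4 = 1.103813
A = $2,500.00 × 1.103813
A = $2,759.53

A = P(1 + r/n)^(nt) = $2,759.53


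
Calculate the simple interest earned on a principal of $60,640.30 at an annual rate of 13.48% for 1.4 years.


Simple interest formula: I = P × r × t
I = $60,640.30 × 0.1348 × 1.4
I = $11,444.04

I = P × r × t = $11,444.04


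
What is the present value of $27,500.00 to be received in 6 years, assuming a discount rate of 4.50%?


Present value formula: PV = FV / (1 + r)^t
PV = $27,500.00 / (1 + 0.045)^6
PV = $27,500.00 / 1.302260
PV = $21,117.13

PV = FV / (1 + r)^t = $21,117.13


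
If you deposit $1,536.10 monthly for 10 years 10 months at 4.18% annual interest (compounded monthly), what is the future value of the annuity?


Future value of an ordinary annuity: FV = PMT × ((1 + r)^n − 1) / r
Monthly rate r = 0.0418/12 ≈ 0.00348333, n = 130
FV = $1,536.10 × ((1 + 0.0418/12)^130 − 1) / (0.0418/12)
FV = $1,536.10 × 164.074158
FV = $252,034.31

FV = PMT × ((1+r)^n - 1)/r = $252,034.31


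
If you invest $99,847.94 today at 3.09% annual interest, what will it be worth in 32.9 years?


Future value formula: FV = PV × (1 + r)^t
FV = $99,847.94 × (1 + 0.0309)^32.9
FV = $99,847.94 × 2.7215991
FV = $271,746.06

FV = PV × (1 + r)^t = $271,746.06


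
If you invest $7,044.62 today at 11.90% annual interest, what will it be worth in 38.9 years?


Future value formula: FV = PV × (1 + r)^t
FV = $7,044.62 × (1 + 0.119)^38.9
FV = $7,044.62 × 79.339666
FV = $558,917.80

FV = PV × (1 + r)^t = $558,917.80


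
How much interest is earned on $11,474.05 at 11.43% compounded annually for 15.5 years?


Compound interest earned = final amount − principal.
A = P(1 + r/n)^(nt) = $11,474.05 × (1 + 0.1143/1)^(1 × 15.5) = $61,411.51
Interest = A − P = $61,411.51 − $11,474.05 = $49,937.46

Interest = A - P = $49,937.46


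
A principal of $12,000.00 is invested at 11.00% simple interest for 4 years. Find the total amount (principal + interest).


Total amount formula: A = P(1 + rt) = P + P·r·t
Interest: I = P × r × t = $12,000.00 × 0.11 × 4 = $5,280.00
A = P + I = $12,000.00 + $5,280.00 = $17,280.00

A = P + I = P(1 + rt) = $17,280.00


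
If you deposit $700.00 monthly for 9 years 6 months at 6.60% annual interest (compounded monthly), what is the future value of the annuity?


Future value of an ordinary annuity: FV = PMT × ((1 + r)^n − 1) / r
Monthly rate r = 0.066/12 = 0.0055, n = 114
FV = $700.00 × ((1 + 0.066/12)^114 − 1) / (0.066/12)
FV = $700.00 × 157.958721
FV = $110,571.10

FV = PMT × ((1+r)^n - 1)/r = $110,571.10


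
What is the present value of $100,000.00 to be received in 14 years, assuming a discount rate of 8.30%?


Present value formula: PV = FV / (1 + r)^t
PV = $100,000.00 / (1 + 0.083)^14
PV = $100,000.00 / 3.053503
PV = $32,749.27

PV = FV / (1 + r)^t = $32,749.27


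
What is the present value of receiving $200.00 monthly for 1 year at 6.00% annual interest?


Present value of an ordinary annuity: PV = PMT × (1 − (1 + r)^(−n)) / r
Monthly rate r = 0.06/12 = 0.005, n = 12
PV = $200.00 × (1 − (1 + 0.06/12)^(−12)) / (0.06/12)
PV = $200.00 × 11.618932
PV = $2,323.79

PV = PMT × (1-(1+r)^(-n))/r = $2,323.79


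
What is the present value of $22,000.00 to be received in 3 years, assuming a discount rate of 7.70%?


Present value formula: PV = FV / (1 + r)^t
PV = $22,000.00 / (1 + 0.077)^3
PV = $22,000.00 / 1.2492435
PV = $17,610.66

PV = FV / (1 + r)^t = $17,610.66


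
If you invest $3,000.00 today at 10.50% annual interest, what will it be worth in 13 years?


Future value formula: FV = PV × (1 + r)^t
FV = $3,000.00 × (1 + 0.105)^13
FV = $3,000.00 × 3.661926
FV = $10,985.78

FV = PV × (1 + r)^t = $10,985.78


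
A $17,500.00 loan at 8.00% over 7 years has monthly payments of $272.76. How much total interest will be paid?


Total paid over the life of the loan = PMT × n.
Total paid = $272.76 × 84 = $22,911.84
Total interest = total paid − principal = $22,911.84 − $17,500.00 = $5,411.84

Total interest = (PMT × n) - PV = $5,411.84


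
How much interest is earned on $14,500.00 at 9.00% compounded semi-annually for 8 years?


Compound interest earned = final amount − principal.
A = P(1 + r/n)^(nt) = $14,500.00 × (1 + 0.09/2)^(2 × 8) = $29,324.37
Interest = A − P = $29,324.37 − $14,500.00 = $14,824.37

Interest = A - P = $14,824.37


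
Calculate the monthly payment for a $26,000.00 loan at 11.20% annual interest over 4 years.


Loan payment formula: PMT = PV × r / (1 − (1 + r)^(−n))
Monthly rate r = 0.112/12 ≈ 0.00933333, n = 48 months
Denominator: 1 − (1 + 0.112/12)^(−48) = 0.359766
PMT = $26,000.00 × (0.112/12) / 0.359766
PMT = $674.51 per month

PMT = PV × r / (1-(1+r)^(-n)) = $674.51/month


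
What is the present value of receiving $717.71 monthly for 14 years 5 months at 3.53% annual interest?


Present value of an ordinary annuity: PV = PMT × (1 − (1 + r)^(−n)) / r
Monthly rate r = 0.0353/12 ≈ 0.00294167, n = 173
PV = $717.71 × (1 − (1 + 0.0353/12)^(−173)) / (0.0353/12)
PV = $717.71 × 135.433177
PV = $97,201.75

PV = PMT × (1-(1+r)^(-n))/r = $97,201.75


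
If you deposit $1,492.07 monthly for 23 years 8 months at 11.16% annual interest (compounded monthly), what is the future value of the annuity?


Future value of an ordinary annuity: FV = PMT × ((1 + r)^n − 1) / r
Monthly rate r = 0.1116/12 = 0.0093, n = 284
FV = $1,492.07 × ((1 + 0.1116/12)^284 − 1) / (0.1116/12)
FV = $1,492.07 × 1382.776392
FV = $2,063,199.17

FV = PMT × ((1+r)^n - 1)/r = $2,063,199.17


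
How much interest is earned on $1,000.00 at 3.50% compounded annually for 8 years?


Compound interest earned = final amount − principal.
A = P(1 + r/n)^(nt) = $1,000.00 × (1 + 0.035/1)^(1 × 8) = $1,316.81
Interest = A − P = $1,316.81 − $1,000.00 = $316.81

Interest = A - P = $316.81


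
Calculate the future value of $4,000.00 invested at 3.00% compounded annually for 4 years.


Compound interest formula: A = P(1 + r/n)^(nt)
A = $4,000.00 × (1 + 0.03/1)^(1 × 4)
Growth factor: (1 + 0.03/1)^4 = 1.125509
A = $4,000.00 × 1.125509
A = $4,502.04

A = P(1 + r/n)^(nt) = $4,502.04


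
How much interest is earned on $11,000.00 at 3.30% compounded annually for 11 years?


Compound interest earned = final amount − principal.
A = P(1 + r/n)^(nt) = $11,000.00 × (1 + 0.033/1)^(1 × 11) = $15,721.58
Interest = A − P = $15,721.58 − $11,000.00 = $4,721.58

Interest = A - P = $4,721.58


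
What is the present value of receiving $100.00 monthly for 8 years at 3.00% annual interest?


Present value of an ordinary annuity: PV = PMT × (1 − (1 + r)^(−n)) / r
Monthly rate r = 0.03/12 = 0.0025, n = 96
PV = $100.00 × (1 − (1 + 0.03/12)^(−96)) / (0.03/12)
PV = $100.00 × 85.254603
PV = $8,525.46

PV = PMT × (1-(1+r)^(-n))/r = $8,525.46


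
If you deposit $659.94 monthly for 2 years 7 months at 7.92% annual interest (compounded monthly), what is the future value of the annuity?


Future value of an ordinary annuity: FV = PMT × ((1 + r)^n − 1) / r
Monthly rate r = 0.0792/12 = 0.0066, n = 31
FV = $659.94 × ((1 + 0.0792/12)^31 − 1) / (0.0792/12)
FV = $659.94 × 34.274180
FV = $22,618.90

FV = PMT × ((1+r)^n - 1)/r = $22,618.90


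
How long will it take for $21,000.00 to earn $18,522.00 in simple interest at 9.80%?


Rearrange the simple interest formula for t:
I = P × r × t  ⇒  t = I / (P × r)
t = $18,522.00 / ($21,000.00 × 0.098)
t = 9

t = I/(P×r) = 9 years


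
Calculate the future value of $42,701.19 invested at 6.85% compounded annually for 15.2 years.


Compound interest formula: A = P(1 + r/n)^(nt)
A = $42,701.19 × (1 + 0.0685/1)^(1 × 15.2)
Growth factor: (1 + 0.0685/1)^15.2 = 2.7376177
A = $42,701.19 × 2.7376177
A = $116,899.53

A = P(1 + r/n)^(nt) = $116,899.53


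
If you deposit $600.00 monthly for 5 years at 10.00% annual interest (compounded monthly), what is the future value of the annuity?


Future value of an ordinary annuity: FV = PMT × ((1 + r)^n − 1) / r
Monthly rate r = 0.1/12 ≈ 0.00833333, n = 60
FV = $600.00 × ((1 + 0.1/12)^60 − 1) / (0.1/12)
FV = $600.00 × 77.437072
FV = $46,462.24

FV = PMT × ((1+r)^n - 1)/r = $46,462.24


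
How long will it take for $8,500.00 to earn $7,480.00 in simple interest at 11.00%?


Rearrange the simple interest formula for t:
I = P × r × t  ⇒  t = I / (P × r)
t = $7,480.00 / ($8,500.00 × 0.11)
t = 8

t = I/(P×r) = 8 years


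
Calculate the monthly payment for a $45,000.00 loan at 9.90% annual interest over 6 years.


Loan payment formula: PMT = PV × r / (1 − (1 + r)^(−n))
Monthly rate r = 0.099/12 = 0.00825, n = 72 months
Denominator: 1 − (1 + 0.099/12)^(−72) = 0.4465385
PMT = $45,000.00 × (0.099/12) / 0.4465385
PMT = $831.40 per month

PMT = PV × r / (1-(1+r)^(-n)) = $831.40/month


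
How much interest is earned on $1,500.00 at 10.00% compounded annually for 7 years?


Compound interest earned = final amount − principal.
A = P(1 + r/n)^(nt) = $1,500.00 × (1 + 0.1/1)^(1 × 7) = $2,923.08
Interest = A − P = $2,923.08 − $1,500.00 = $1,423.08

Interest = A - P = $1,423.08


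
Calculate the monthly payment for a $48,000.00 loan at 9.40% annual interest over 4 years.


Loan payment formula: PMT = PV × r / (1 − (1 + r)^(−n))
Monthly rate r = 0.094/12 ≈ 0.00783333, n = 48 months
Denominator: 1 − (1 + 0.094/12)^(−48) = 0.312391
PMT = $48,000.00 × (0.094/12) / 0.312391
PMT = $1,203.62 per month

PMT = PV × r / (1-(1+r)^(-n)) = $1,203.62/month


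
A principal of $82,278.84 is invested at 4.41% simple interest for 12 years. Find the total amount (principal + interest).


Total amount formula: A = P(1 + rt) = P + P·r·t
Interest: I = P × r × t = $82,278.84 × 0.0441 × 12 = $43,541.96
A = P + I = $82,278.84 + $43,541.96 = $125,820.80

A = P + I = P(1 + rt) = $125,820.80


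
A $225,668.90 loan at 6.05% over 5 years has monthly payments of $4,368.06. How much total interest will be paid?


Total paid over the life of the loan = PMT × n.
Total paid = $4,368.06 × 60 = $262,083.60
Total interest = total paid − principal = $262,083.60 − $225,668.90 = $36,414.70

Total interest = (PMT × n) - PV = $36,414.70


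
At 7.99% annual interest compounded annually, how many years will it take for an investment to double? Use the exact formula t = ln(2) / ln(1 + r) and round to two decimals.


Doubling condition: (1 + r)^t = 2
Take ln of both sides: t × ln(1 + r) = ln(2)
t = ln(2) / ln(1 + r)
t = 0.693147 / 0.076868
t = 9.02

t = ln(2) / ln(1 + r) = 9.02 years


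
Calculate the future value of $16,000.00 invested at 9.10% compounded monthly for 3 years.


Compound interest formula: A = P(1 + r/n)^(nt)
A = $16,000.00 × (1 + 0.091/12)^(12 × 3)
Growth factor: (1 + 0.091/12)^36 = 1.3125477
A = $16,000.00 × 1.3125477
A = $21,000.76

A = P(1 + r/n)^(nt) = $21,000.76


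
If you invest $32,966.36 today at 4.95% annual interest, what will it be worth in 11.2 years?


Future value formula: FV = PV × (1 + r)^t
FV = $32,966.36 × (1 + 0.0495)^11.2
FV = $32,966.36 × 1.71792168
FV = $56,633.62

FV = PV × (1 + r)^t = $56,633.62


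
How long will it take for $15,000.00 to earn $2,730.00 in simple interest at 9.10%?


Rearrange the simple interest formula for t:
I = P × r × t  ⇒  t = I / (P × r)
t = $2,730.00 / ($15,000.00 × 0.091)
t = 2

t = I/(P×r) = 2 years


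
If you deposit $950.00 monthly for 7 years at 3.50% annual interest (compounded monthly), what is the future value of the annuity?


Future value of an ordinary annuity: FV = PMT × ((1 + r)^n − 1) / r
Monthly rate r = 0.035/12 ≈ 0.00291667, n = 84
FV = $950.00 × ((1 + 0.035/12)^84 − 1) / (0.035/12)
FV = $950.00 × 95.028273
FV = $90,276.86

FV = PMT × ((1+r)^n - 1)/r = $90,276.86


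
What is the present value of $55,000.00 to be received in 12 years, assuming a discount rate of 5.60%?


Present value formula: PV = FV / (1 + r)^t
PV = $55,000.00 / (1 + 0.056)^12
PV = $55,000.00 / 1.922946
PV = $28,601.95

PV = FV / (1 + r)^t = $28,601.95


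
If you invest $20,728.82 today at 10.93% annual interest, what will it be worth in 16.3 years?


Future value formula: FV = PV × (1 + r)^t
FV = $20,728.82 × (1 + 0.1093)^16.3
FV = $20,728.82 × 5.4237406
FV = $112,427.74

FV = PV × (1 + r)^t = $112,427.74


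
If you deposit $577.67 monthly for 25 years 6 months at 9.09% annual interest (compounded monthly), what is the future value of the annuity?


Future value of an ordinary annuity: FV = PMT × ((1 + r)^n − 1) / r
Monthly rate r = 0.0909/12 = 0.007575, n = 306
FV = $577.67 × ((1 + 0.0909/12)^306 − 1) / (0.0909/12)
FV = $577.67 × 1196.900042
FV = $691,413.25

FV = PMT × ((1+r)^n - 1)/r = $691,413.25


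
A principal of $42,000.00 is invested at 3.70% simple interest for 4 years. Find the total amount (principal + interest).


Total amount formula: A = P(1 + rt) = P + P·r·t
Interest: I = P × r × t = $42,000.00 × 0.037 × 4 = $6,216.00
A = P + I = $42,000.00 + $6,216.00 = $48,216.00

A = P + I = P(1 + rt) = $48,216.00


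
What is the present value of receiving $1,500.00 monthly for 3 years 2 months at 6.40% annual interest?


Present value of an ordinary annuity: PV = PMT × (1 − (1 + r)^(−n)) / r
Monthly rate r = 0.064/12 ≈ 0.00533333, n = 38
PV = $1,500.00 × (1 − (1 + 0.064/12)^(−38)) / (0.064/12)
PV = $1,500.00 × 34.314331
PV = $51,471.50

PV = PMT × (1-(1+r)^(-n))/r = $51,471.50


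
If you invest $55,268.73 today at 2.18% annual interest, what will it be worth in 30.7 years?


Future value formula: FV = PV × (1 + r)^t
FV = $55,268.73 × (1 + 0.0218)^30.7
FV = $55,268.73 × 1.9388003
FV = $107,155.03

FV = PV × (1 + r)^t = $107,155.03


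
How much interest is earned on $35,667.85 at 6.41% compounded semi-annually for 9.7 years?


Compound interest earned = final amount − principal.
A = P(1 + r/n)^(nt) = $35,667.85 × (1 + 0.0641/2)^(2 × 9.7) = $65,776.57
Interest = A − P = $65,776.57 − $35,667.85 = $30,108.72

Interest = A - P = $30,108.72


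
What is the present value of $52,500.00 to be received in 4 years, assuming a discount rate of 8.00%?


Present value formula: PV = FV / (1 + r)^t
PV = $52,500.00 / (1 + 0.08)^4
PV = $52,500.00 / 1.360489
PV = $38,589.07

PV = FV / (1 + r)^t = $38,589.07


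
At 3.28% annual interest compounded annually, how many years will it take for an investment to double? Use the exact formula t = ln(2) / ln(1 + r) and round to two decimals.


Doubling condition: (1 + r)^t = 2
Take ln of both sides: t × ln(1 + r) = ln(2)
t = ln(2) / ln(1 + r)
t = 0.693147 / 0.032274
t = 21.48

t = ln(2) / ln(1 + r) = 21.48 years


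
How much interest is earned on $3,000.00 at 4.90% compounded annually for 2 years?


Compound interest earned = final amount − principal.
A = P(1 + r/n)^(nt) = $3,000.00 × (1 + 0.049/1)^(1 × 2) = $3,301.20
Interest = A − P = $3,301.20 − $3,000.00 = $301.20

Interest = A - P = $301.20


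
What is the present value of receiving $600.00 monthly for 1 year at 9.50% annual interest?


Present value of an ordinary annuity: PV = PMT × (1 − (1 + r)^(−n)) / r
Monthly rate r = 0.095/12 ≈ 0.00791667, n = 12
PV = $600.00 × (1 − (1 + 0.095/12)^(−12)) / (0.095/12)
PV = $600.00 × 11.404653
PV = $6,842.79

PV = PMT × (1-(1+r)^(-n))/r = $6,842.79


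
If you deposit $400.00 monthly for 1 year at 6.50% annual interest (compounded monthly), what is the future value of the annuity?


Future value of an ordinary annuity: FV = PMT × ((1 + r)^n − 1) / r
Monthly rate r = 0.065/12 ≈ 0.00541667, n = 12
FV = $400.00 × ((1 + 0.065/12)^12 − 1) / (0.065/12)
FV = $400.00 × 12.364034
FV = $4,945.61

FV = PMT × ((1+r)^n - 1)/r = $4,945.61


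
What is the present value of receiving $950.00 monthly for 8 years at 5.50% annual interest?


Present value of an ordinary annuity: PV = PMT × (1 − (1 + r)^(−n)) / r
Monthly rate r = 0.055/12 ≈ 0.00458333, n = 96
PV = $950.00 × (1 − (1 + 0.055/12)^(−96)) / (0.055/12)
PV = $950.00 × 77.523453
PV = $73,647.28

PV = PMT × (1-(1+r)^(-n))/r = $73,647.28


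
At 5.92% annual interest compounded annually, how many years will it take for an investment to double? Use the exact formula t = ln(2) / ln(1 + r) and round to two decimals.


Doubling condition: (1 + r)^t = 2
Take ln of both sides: t × ln(1 + r) = ln(2)
t = ln(2) / ln(1 + r)
t = 0.693147 / 0.057514
t = 12.05

t = ln(2) / ln(1 + r) = 12.05 years


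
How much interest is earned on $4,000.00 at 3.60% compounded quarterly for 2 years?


Compound interest earned = final amount − principal.
A = P(1 + r/n)^(nt) = $4,000.00 × (1 + 0.036/4)^(4 × 2) = $4,297.24
Interest = A − P = $4,297.24 − $4,000.00 = $297.24

Interest = A - P = $297.24


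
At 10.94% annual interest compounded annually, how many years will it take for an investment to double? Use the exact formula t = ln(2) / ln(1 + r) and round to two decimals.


Doubling condition: (1 + r)^t = 2
Take ln of both sides: t × ln(1 + r) = ln(2)
t = ln(2) / ln(1 + r)
t = 0.693147 / 0.103819
t = 6.68

t = ln(2) / ln(1 + r) = 6.68 years


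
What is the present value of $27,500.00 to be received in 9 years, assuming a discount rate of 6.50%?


Present value formula: PV = FV / (1 + r)^t
PV = $27,500.00 / (1 + 0.065)^9
PV = $27,500.00 / 1.7625704
PV = $15,602.21

PV = FV / (1 + r)^t = $15,602.21


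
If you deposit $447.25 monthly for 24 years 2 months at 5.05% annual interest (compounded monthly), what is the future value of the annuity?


Future value of an ordinary annuity: FV = PMT × ((1 + r)^n − 1) / r
Monthly rate r = 0.0505/12 ≈ 0.00420833, n = 290
FV = $447.25 × ((1 + 0.0505/12)^290 − 1) / (0.0505/12)
FV = $447.25 × 565.528635
FV = $252,932.68

FV = PMT × ((1+r)^n - 1)/r = $252,932.68


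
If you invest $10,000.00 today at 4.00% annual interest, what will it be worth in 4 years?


Future value formula: FV = PV × (1 + r)^t
FV = $10,000.00 × (1 + 0.04)^4
FV = $10,000.00 × 1.169859
FV = $11,698.59

FV = PV × (1 + r)^t = $11,698.59


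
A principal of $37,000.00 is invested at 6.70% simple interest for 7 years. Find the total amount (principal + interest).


Total amount formula: A = P(1 + rt) = P + P·r·t
Interest: I = P × r × t = $37,000.00 × 0.067 × 7 = $17,353.00
A = P + I = $37,000.00 + $17,353.00 = $54,353.00

A = P + I = P(1 + rt) = $54,353.00


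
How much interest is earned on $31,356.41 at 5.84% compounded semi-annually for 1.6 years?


Compound interest earned = final amount − principal.
A = P(1 + r/n)^(nt) = $31,356.41 × (1 + 0.0584/2)^(2 × 1.6) = $34,381.56
Interest = A − P = $34,381.56 − $31,356.41 = $3,025.15

Interest = A - P = $3,025.15


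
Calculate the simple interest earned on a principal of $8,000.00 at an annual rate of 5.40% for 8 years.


Simple interest formula: I = P × r × t
I = $8,000.00 × 0.054 × 8
I = $3,456.00

I = P × r × t = $3,456.00


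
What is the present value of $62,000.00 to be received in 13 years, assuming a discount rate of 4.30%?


Present value formula: PV = FV / (1 + r)^t
PV = $62,000.00 / (1 + 0.043)^13
PV = $62,000.00 / 1.728606
PV = $35,867.05

PV = FV / (1 + r)^t = $35,867.05


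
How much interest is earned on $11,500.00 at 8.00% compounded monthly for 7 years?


Compound interest earned = final amount − principal.
A = P(1 + r/n)^(nt) = $11,500.00 × (1 + 0.08/12)^(12 × 7) = $20,095.35
Interest = A − P = $20,095.35 − $11,500.00 = $8,595.35

Interest = A - P = $8,595.35


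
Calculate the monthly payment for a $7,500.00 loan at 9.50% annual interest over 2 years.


Loan payment formula: PMT = PV × r / (1 − (1 + r)^(−n))
Monthly rate r = 0.095/12 ≈ 0.00791667, n = 24 months
Denominator: 1 − (1 + 0.095/12)^(−24) = 0.172422
PMT = $7,500.00 × (0.095/12) / 0.172422
PMT = $344.36 per month

PMT = PV × r / (1-(1+r)^(-n)) = $344.36/month


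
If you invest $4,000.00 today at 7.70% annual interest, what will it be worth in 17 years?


Future value formula: FV = PV × (1 + r)^t
FV = $4,000.00 × (1 + 0.077)^17
FV = $4,000.00 × 3.529124
FV = $14,116.50

FV = PV × (1 + r)^t = $14,116.50
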